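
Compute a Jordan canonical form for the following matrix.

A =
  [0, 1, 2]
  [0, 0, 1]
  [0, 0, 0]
J_3(0)

The characteristic polynomial is
  det(x·I − A) = x^3

Eigenvalues and multiplicities (the geometric multiplicity of λ is n − rank(A − λI), which equals the number of Jordan blocks for λ):
  λ = 0: algebraic multiplicity = 3, geometric multiplicity = 1

Determining the block sizes for each eigenvalue:
  λ = 0: one block (gm = 1), so the single block has size am = 3 → block sizes [3]

Assembling the blocks gives a Jordan form
J =
  [0, 1, 0]
  [0, 0, 1]
  [0, 0, 0]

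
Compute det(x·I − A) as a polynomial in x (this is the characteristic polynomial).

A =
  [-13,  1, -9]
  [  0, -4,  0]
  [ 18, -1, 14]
x^3 + 3*x^2 - 24*x - 80

Expanding det(x·I − A) (e.g. by cofactor expansion or by noting that A is similar to its Jordan form J, which has the same characteristic polynomial as A) gives
  χ_A(x) = x^3 + 3*x^2 - 24*x - 80
which factors as (x - 5)*(x + 4)^2. The eigenvalues (with algebraic multiplicities) are λ = -4 with multiplicity 2, λ = 5 with multiplicity 1.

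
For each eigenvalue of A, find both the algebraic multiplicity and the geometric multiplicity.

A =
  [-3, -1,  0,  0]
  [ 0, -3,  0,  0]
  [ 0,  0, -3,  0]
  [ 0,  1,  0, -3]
λ = -3: alg = 4, geom = 3

Step 1 — factor the characteristic polynomial to read off the algebraic multiplicities:
  χ_A(x) = (x + 3)^4

Step 2 — compute geometric multiplicities via the rank-nullity identity g(λ) = n − rank(A − λI):
  rank(A − (-3)·I) = 1, so dim ker(A − (-3)·I) = n − 1 = 3

Summary:
  λ = -3: algebraic multiplicity = 4, geometric multiplicity = 3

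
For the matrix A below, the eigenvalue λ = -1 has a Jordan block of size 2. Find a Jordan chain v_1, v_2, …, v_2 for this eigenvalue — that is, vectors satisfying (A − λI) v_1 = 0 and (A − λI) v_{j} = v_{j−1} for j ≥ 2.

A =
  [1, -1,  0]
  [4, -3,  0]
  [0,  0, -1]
A Jordan chain for λ = -1 of length 2:
v_1 = (2, 4, 0)ᵀ
v_2 = (1, 0, 0)ᵀ

Let N = A − (-1)·I. We want v_2 with N^2 v_2 = 0 but N^1 v_2 ≠ 0; then v_{j-1} := N · v_j for j = 2, …, 2.

Pick v_2 = (1, 0, 0)ᵀ.
Then v_1 = N · v_2 = (2, 4, 0)ᵀ.

Sanity check: (A − (-1)·I) v_1 = (0, 0, 0)ᵀ = 0. ✓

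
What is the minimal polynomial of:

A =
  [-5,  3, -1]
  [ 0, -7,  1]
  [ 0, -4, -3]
x^3 + 15*x^2 + 75*x + 125

The characteristic polynomial is χ_A(x) = (x + 5)^3, so the eigenvalues are known. The minimal polynomial is
  m_A(x) = Π_λ (x − λ)^{k_λ}
where k_λ is the size of the *largest* Jordan block for λ (equivalently, the smallest k with (A − λI)^k v = 0 for every generalised eigenvector v of λ).

  λ = -5: largest Jordan block has size 3, contributing (x + 5)^3

So m_A(x) = (x + 5)^3 = x^3 + 15*x^2 + 75*x + 125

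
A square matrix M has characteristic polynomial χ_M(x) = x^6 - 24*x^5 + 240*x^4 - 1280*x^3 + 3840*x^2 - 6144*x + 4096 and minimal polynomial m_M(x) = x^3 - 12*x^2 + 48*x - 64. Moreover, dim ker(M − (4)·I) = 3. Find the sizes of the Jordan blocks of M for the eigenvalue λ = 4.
Block sizes for λ = 4: [3, 2, 1]

Step 1 — from the characteristic polynomial, algebraic multiplicity of λ = 4 is 6. From dim ker(M − (4)·I) = 3, there are exactly 3 Jordan blocks for λ = 4.
Step 2 — from the minimal polynomial, the factor (x − 4)^3 tells us the largest block for λ = 4 has size 3.
Step 3 — with total size 6, 3 blocks, and largest block 3, the block sizes (in nonincreasing order) are [3, 2, 1].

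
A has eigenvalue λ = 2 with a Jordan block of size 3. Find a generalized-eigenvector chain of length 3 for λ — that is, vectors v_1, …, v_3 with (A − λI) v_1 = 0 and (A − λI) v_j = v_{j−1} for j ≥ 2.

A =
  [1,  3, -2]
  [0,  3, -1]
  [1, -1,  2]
A Jordan chain for λ = 2 of length 3:
v_1 = (-1, -1, -1)ᵀ
v_2 = (-1, 0, 1)ᵀ
v_3 = (1, 0, 0)ᵀ

Let N = A − (2)·I. We want v_3 with N^3 v_3 = 0 but N^2 v_3 ≠ 0; then v_{j-1} := N · v_j for j = 3, …, 2.

Pick v_3 = (1, 0, 0)ᵀ.
Then v_2 = N · v_3 = (-1, 0, 1)ᵀ.
Then v_1 = N · v_2 = (-1, -1, -1)ᵀ.

Sanity check: (A − (2)·I) v_1 = (0, 0, 0)ᵀ = 0. ✓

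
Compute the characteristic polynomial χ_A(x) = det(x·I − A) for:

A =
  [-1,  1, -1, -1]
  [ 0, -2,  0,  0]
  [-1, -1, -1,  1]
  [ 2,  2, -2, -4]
x^4 + 8*x^3 + 24*x^2 + 32*x + 16

Expanding det(x·I − A) (e.g. by cofactor expansion or by noting that A is similar to its Jordan form J, which has the same characteristic polynomial as A) gives
  χ_A(x) = x^4 + 8*x^3 + 24*x^2 + 32*x + 16
which factors as (x + 2)^4. The eigenvalues (with algebraic multiplicities) are λ = -2 with multiplicity 4.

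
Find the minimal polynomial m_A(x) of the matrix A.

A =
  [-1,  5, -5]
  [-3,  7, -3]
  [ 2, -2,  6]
x^2 - 8*x + 16

The characteristic polynomial is χ_A(x) = (x - 4)^3, so the eigenvalues are known. The minimal polynomial is
  m_A(x) = Π_λ (x − λ)^{k_λ}
where k_λ is the size of the *largest* Jordan block for λ (equivalently, the smallest k with (A − λI)^k v = 0 for every generalised eigenvector v of λ).

  λ = 4: largest Jordan block has size 2, contributing (x − 4)^2

So m_A(x) = (x - 4)^2 = x^2 - 8*x + 16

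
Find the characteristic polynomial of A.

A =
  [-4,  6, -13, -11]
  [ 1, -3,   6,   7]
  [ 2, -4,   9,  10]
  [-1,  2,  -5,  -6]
x^4 + 4*x^3 + 6*x^2 + 4*x + 1

Expanding det(x·I − A) (e.g. by cofactor expansion or by noting that A is similar to its Jordan form J, which has the same characteristic polynomial as A) gives
  χ_A(x) = x^4 + 4*x^3 + 6*x^2 + 4*x + 1
which factors as (x + 1)^4. The eigenvalues (with algebraic multiplicities) are λ = -1 with multiplicity 4.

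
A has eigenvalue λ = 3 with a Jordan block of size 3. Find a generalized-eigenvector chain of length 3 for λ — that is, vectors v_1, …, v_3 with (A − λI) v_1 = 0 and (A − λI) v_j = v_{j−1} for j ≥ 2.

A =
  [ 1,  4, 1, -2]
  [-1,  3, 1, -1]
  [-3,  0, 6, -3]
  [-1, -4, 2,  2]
A Jordan chain for λ = 3 of length 3:
v_1 = (-1, 0, 0, 1)ᵀ
v_2 = (-2, -1, -3, -1)ᵀ
v_3 = (1, 0, 0, 0)ᵀ

Let N = A − (3)·I. We want v_3 with N^3 v_3 = 0 but N^2 v_3 ≠ 0; then v_{j-1} := N · v_j for j = 3, …, 2.

Pick v_3 = (1, 0, 0, 0)ᵀ.
Then v_2 = N · v_3 = (-2, -1, -3, -1)ᵀ.
Then v_1 = N · v_2 = (-1, 0, 0, 1)ᵀ.

Sanity check: (A − (3)·I) v_1 = (0, 0, 0, 0)ᵀ = 0. ✓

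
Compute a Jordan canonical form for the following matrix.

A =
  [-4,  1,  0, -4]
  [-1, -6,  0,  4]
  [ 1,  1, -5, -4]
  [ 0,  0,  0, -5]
J_2(-5) ⊕ J_1(-5) ⊕ J_1(-5)

The characteristic polynomial is
  det(x·I − A) = x^4 + 20*x^3 + 150*x^2 + 500*x + 625 = (x + 5)^4

Eigenvalues and multiplicities (the geometric multiplicity of λ is n − rank(A − λI), which equals the number of Jordan blocks for λ):
  λ = -5: algebraic multiplicity = 4, geometric multiplicity = 3

Determining the block sizes for each eigenvalue:
  λ = -5: 3 blocks summing to 4 forces exactly one block of size 2 and the rest size 1 → block sizes [2, 1, 1]

Assembling the blocks gives a Jordan form
J =
  [-5,  1,  0,  0]
  [ 0, -5,  0,  0]
  [ 0,  0, -5,  0]
  [ 0,  0,  0, -5]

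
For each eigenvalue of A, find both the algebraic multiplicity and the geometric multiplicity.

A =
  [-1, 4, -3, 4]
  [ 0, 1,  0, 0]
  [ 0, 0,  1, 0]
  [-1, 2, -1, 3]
λ = 1: alg = 4, geom = 2

Step 1 — factor the characteristic polynomial to read off the algebraic multiplicities:
  χ_A(x) = (x - 1)^4

Step 2 — compute geometric multiplicities via the rank-nullity identity g(λ) = n − rank(A − λI):
  rank(A − (1)·I) = 2, so dim ker(A − (1)·I) = n − 2 = 2

Summary:
  λ = 1: algebraic multiplicity = 4, geometric multiplicity = 2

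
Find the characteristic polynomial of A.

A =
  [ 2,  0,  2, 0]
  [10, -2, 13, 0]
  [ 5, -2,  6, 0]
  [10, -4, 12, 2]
x^4 - 8*x^3 + 24*x^2 - 32*x + 16

Expanding det(x·I − A) (e.g. by cofactor expansion or by noting that A is similar to its Jordan form J, which has the same characteristic polynomial as A) gives
  χ_A(x) = x^4 - 8*x^3 + 24*x^2 - 32*x + 16
which factors as (x - 2)^4. The eigenvalues (with algebraic multiplicities) are λ = 2 with multiplicity 4.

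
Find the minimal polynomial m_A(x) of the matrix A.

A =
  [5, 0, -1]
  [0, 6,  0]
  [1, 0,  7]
x^2 - 12*x + 36

The characteristic polynomial is χ_A(x) = (x - 6)^3, so the eigenvalues are known. The minimal polynomial is
  m_A(x) = Π_λ (x − λ)^{k_λ}
where k_λ is the size of the *largest* Jordan block for λ (equivalently, the smallest k with (A − λI)^k v = 0 for every generalised eigenvector v of λ).

  λ = 6: largest Jordan block has size 2, contributing (x − 6)^2

So m_A(x) = (x - 6)^2 = x^2 - 12*x + 36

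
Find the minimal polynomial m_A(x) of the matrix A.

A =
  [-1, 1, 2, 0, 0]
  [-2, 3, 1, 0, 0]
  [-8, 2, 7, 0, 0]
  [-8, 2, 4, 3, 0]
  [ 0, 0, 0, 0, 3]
x^3 - 9*x^2 + 27*x - 27

The characteristic polynomial is χ_A(x) = (x - 3)^5, so the eigenvalues are known. The minimal polynomial is
  m_A(x) = Π_λ (x − λ)^{k_λ}
where k_λ is the size of the *largest* Jordan block for λ (equivalently, the smallest k with (A − λI)^k v = 0 for every generalised eigenvector v of λ).

  λ = 3: largest Jordan block has size 3, contributing (x − 3)^3

So m_A(x) = (x - 3)^3 = x^3 - 9*x^2 + 27*x - 27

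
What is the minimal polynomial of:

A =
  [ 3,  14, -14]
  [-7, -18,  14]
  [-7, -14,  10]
x^2 + x - 12

The characteristic polynomial is χ_A(x) = (x - 3)*(x + 4)^2, so the eigenvalues are known. The minimal polynomial is
  m_A(x) = Π_λ (x − λ)^{k_λ}
where k_λ is the size of the *largest* Jordan block for λ (equivalently, the smallest k with (A − λI)^k v = 0 for every generalised eigenvector v of λ).

  λ = -4: largest Jordan block has size 1, contributing (x + 4)
  λ = 3: largest Jordan block has size 1, contributing (x − 3)

So m_A(x) = (x - 3)*(x + 4) = x^2 + x - 12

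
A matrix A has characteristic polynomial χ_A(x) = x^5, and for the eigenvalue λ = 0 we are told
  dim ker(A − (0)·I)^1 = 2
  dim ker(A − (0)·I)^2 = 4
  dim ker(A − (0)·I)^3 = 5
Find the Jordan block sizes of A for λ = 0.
Block sizes for λ = 0: [3, 2]

From the dimensions of kernels of powers, the number of Jordan blocks of size at least j is d_j − d_{j−1} where d_j = dim ker(N^j) (with d_0 = 0). Computing the differences gives [2, 2, 1].
The number of blocks of size exactly k is (#blocks of size ≥ k) − (#blocks of size ≥ k + 1), so the partition is: 1 block(s) of size 2, 1 block(s) of size 3.
In nonincreasing order the block sizes are [3, 2].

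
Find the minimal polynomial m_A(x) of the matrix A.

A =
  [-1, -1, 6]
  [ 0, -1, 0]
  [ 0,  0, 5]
x^3 - 3*x^2 - 9*x - 5

The characteristic polynomial is χ_A(x) = (x - 5)*(x + 1)^2, so the eigenvalues are known. The minimal polynomial is
  m_A(x) = Π_λ (x − λ)^{k_λ}
where k_λ is the size of the *largest* Jordan block for λ (equivalently, the smallest k with (A − λI)^k v = 0 for every generalised eigenvector v of λ).

  λ = -1: largest Jordan block has size 2, contributing (x + 1)^2
  λ = 5: largest Jordan block has size 1, contributing (x − 5)

So m_A(x) = (x - 5)*(x + 1)^2 = x^3 - 3*x^2 - 9*x - 5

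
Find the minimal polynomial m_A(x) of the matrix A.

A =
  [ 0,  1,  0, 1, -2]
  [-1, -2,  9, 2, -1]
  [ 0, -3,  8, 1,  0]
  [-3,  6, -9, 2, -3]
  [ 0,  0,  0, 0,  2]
x^2 - 4*x + 4

The characteristic polynomial is χ_A(x) = (x - 2)^5, so the eigenvalues are known. The minimal polynomial is
  m_A(x) = Π_λ (x − λ)^{k_λ}
where k_λ is the size of the *largest* Jordan block for λ (equivalently, the smallest k with (A − λI)^k v = 0 for every generalised eigenvector v of λ).

  λ = 2: largest Jordan block has size 2, contributing (x − 2)^2

So m_A(x) = (x - 2)^2 = x^2 - 4*x + 4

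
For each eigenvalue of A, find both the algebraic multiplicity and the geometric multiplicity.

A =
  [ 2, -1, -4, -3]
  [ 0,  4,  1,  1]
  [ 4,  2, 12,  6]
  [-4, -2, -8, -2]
λ = 4: alg = 4, geom = 2

Step 1 — factor the characteristic polynomial to read off the algebraic multiplicities:
  χ_A(x) = (x - 4)^4

Step 2 — compute geometric multiplicities via the rank-nullity identity g(λ) = n − rank(A − λI):
  rank(A − (4)·I) = 2, so dim ker(A − (4)·I) = n − 2 = 2

Summary:
  λ = 4: algebraic multiplicity = 4, geometric multiplicity = 2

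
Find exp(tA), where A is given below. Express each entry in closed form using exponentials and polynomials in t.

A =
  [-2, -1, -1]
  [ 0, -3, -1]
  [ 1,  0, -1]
e^{tA} =
  [-t^2*exp(-2*t)/2 + exp(-2*t), t^2*exp(-2*t)/2 - t*exp(-2*t), -t*exp(-2*t)]
  [-t^2*exp(-2*t)/2, t^2*exp(-2*t)/2 - t*exp(-2*t) + exp(-2*t), -t*exp(-2*t)]
  [t^2*exp(-2*t)/2 + t*exp(-2*t), -t^2*exp(-2*t)/2, t*exp(-2*t) + exp(-2*t)]

Strategy: write A = P · J · P⁻¹ where J is a Jordan canonical form, so e^{tA} = P · e^{tJ} · P⁻¹, and e^{tJ} can be computed block-by-block.

A has Jordan form
J =
  [-2,  1,  0]
  [ 0, -2,  1]
  [ 0,  0, -2]
(up to reordering of blocks).

Per-block formulas:
  For a 3×3 Jordan block J_3(-2): exp(t · J_3(-2)) = e^(-2t)·(I + t·N + (t^2/2)·N^2), where N is the 3×3 nilpotent shift.

After assembling e^{tJ} and conjugating by P, we get:

e^{tA} =
  [-t^2*exp(-2*t)/2 + exp(-2*t), t^2*exp(-2*t)/2 - t*exp(-2*t), -t*exp(-2*t)]
  [-t^2*exp(-2*t)/2, t^2*exp(-2*t)/2 - t*exp(-2*t) + exp(-2*t), -t*exp(-2*t)]
  [t^2*exp(-2*t)/2 + t*exp(-2*t), -t^2*exp(-2*t)/2, t*exp(-2*t) + exp(-2*t)]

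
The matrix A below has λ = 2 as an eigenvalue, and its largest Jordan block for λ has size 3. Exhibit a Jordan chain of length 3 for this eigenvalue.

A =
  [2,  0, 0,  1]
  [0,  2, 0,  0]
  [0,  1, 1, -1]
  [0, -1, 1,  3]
A Jordan chain for λ = 2 of length 3:
v_1 = (-1, 0, 0, 0)ᵀ
v_2 = (0, 0, 1, -1)ᵀ
v_3 = (0, 1, 0, 0)ᵀ

Let N = A − (2)·I. We want v_3 with N^3 v_3 = 0 but N^2 v_3 ≠ 0; then v_{j-1} := N · v_j for j = 3, …, 2.

Pick v_3 = (0, 1, 0, 0)ᵀ.
Then v_2 = N · v_3 = (0, 0, 1, -1)ᵀ.
Then v_1 = N · v_2 = (-1, 0, 0, 0)ᵀ.

Sanity check: (A − (2)·I) v_1 = (0, 0, 0, 0)ᵀ = 0. ✓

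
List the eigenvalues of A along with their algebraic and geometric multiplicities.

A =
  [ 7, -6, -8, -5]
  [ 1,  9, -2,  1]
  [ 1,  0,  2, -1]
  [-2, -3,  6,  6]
λ = 6: alg = 4, geom = 2

Step 1 — factor the characteristic polynomial to read off the algebraic multiplicities:
  χ_A(x) = (x - 6)^4

Step 2 — compute geometric multiplicities via the rank-nullity identity g(λ) = n − rank(A − λI):
  rank(A − (6)·I) = 2, so dim ker(A − (6)·I) = n − 2 = 2

Summary:
  λ = 6: algebraic multiplicity = 4, geometric multiplicity = 2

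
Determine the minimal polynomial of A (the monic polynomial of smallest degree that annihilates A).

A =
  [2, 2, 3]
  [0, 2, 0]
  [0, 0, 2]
x^2 - 4*x + 4

The characteristic polynomial is χ_A(x) = (x - 2)^3, so the eigenvalues are known. The minimal polynomial is
  m_A(x) = Π_λ (x − λ)^{k_λ}
where k_λ is the size of the *largest* Jordan block for λ (equivalently, the smallest k with (A − λI)^k v = 0 for every generalised eigenvector v of λ).

  λ = 2: largest Jordan block has size 2, contributing (x − 2)^2

So m_A(x) = (x - 2)^2 = x^2 - 4*x + 4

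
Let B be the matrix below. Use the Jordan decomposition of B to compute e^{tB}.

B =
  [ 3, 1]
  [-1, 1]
e^{tB} =
  [t*exp(2*t) + exp(2*t), t*exp(2*t)]
  [-t*exp(2*t), -t*exp(2*t) + exp(2*t)]

Strategy: write B = P · J · P⁻¹ where J is a Jordan canonical form, so e^{tB} = P · e^{tJ} · P⁻¹, and e^{tJ} can be computed block-by-block.

B has Jordan form
J =
  [2, 1]
  [0, 2]
(up to reordering of blocks).

Per-block formulas:
  For a 2×2 Jordan block J_2(2): exp(t · J_2(2)) = e^(2t)·(I + t·N), where N is the 2×2 nilpotent shift.

After assembling e^{tJ} and conjugating by P, we get:

e^{tB} =
  [t*exp(2*t) + exp(2*t), t*exp(2*t)]
  [-t*exp(2*t), -t*exp(2*t) + exp(2*t)]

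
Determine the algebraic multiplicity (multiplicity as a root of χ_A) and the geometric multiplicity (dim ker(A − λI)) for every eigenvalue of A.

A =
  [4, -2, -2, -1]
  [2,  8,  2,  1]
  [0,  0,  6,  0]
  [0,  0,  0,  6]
λ = 6: alg = 4, geom = 3

Step 1 — factor the characteristic polynomial to read off the algebraic multiplicities:
  χ_A(x) = (x - 6)^4

Step 2 — compute geometric multiplicities via the rank-nullity identity g(λ) = n − rank(A − λI):
  rank(A − (6)·I) = 1, so dim ker(A − (6)·I) = n − 1 = 3

Summary:
  λ = 6: algebraic multiplicity = 4, geometric multiplicity = 3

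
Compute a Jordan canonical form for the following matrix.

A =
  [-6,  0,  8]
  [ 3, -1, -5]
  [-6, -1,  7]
J_3(0)

The characteristic polynomial is
  det(x·I − A) = x^3

Eigenvalues and multiplicities (the geometric multiplicity of λ is n − rank(A − λI), which equals the number of Jordan blocks for λ):
  λ = 0: algebraic multiplicity = 3, geometric multiplicity = 1

Determining the block sizes for each eigenvalue:
  λ = 0: one block (gm = 1), so the single block has size am = 3 → block sizes [3]

Assembling the blocks gives a Jordan form
J =
  [0, 1, 0]
  [0, 0, 1]
  [0, 0, 0]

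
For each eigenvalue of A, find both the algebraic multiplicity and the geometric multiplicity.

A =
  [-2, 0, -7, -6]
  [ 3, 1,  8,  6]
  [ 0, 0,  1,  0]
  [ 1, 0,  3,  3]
λ = 0: alg = 1, geom = 1; λ = 1: alg = 3, geom = 2

Step 1 — factor the characteristic polynomial to read off the algebraic multiplicities:
  χ_A(x) = x*(x - 1)^3

Step 2 — compute geometric multiplicities via the rank-nullity identity g(λ) = n − rank(A − λI):
  rank(A − (0)·I) = 3, so dim ker(A − (0)·I) = n − 3 = 1
  rank(A − (1)·I) = 2, so dim ker(A − (1)·I) = n − 2 = 2

Summary:
  λ = 0: algebraic multiplicity = 1, geometric multiplicity = 1
  λ = 1: algebraic multiplicity = 3, geometric multiplicity = 2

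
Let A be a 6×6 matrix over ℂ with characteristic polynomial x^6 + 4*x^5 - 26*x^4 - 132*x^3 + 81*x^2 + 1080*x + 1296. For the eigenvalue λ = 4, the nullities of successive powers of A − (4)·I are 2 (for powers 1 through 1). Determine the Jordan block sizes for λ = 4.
Block sizes for λ = 4: [1, 1]

From the dimensions of kernels of powers, the number of Jordan blocks of size at least j is d_j − d_{j−1} where d_j = dim ker(N^j) (with d_0 = 0). Computing the differences gives [2].
The number of blocks of size exactly k is (#blocks of size ≥ k) − (#blocks of size ≥ k + 1), so the partition is: 2 block(s) of size 1.
In nonincreasing order the block sizes are [1, 1].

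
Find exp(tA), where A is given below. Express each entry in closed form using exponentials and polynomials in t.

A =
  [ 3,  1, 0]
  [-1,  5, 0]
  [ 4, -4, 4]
e^{tA} =
  [-t*exp(4*t) + exp(4*t), t*exp(4*t), 0]
  [-t*exp(4*t), t*exp(4*t) + exp(4*t), 0]
  [4*t*exp(4*t), -4*t*exp(4*t), exp(4*t)]

Strategy: write A = P · J · P⁻¹ where J is a Jordan canonical form, so e^{tA} = P · e^{tJ} · P⁻¹, and e^{tJ} can be computed block-by-block.

A has Jordan form
J =
  [4, 1, 0]
  [0, 4, 0]
  [0, 0, 4]
(up to reordering of blocks).

Per-block formulas:
  For a 1×1 block at λ = 4: exp(t · [4]) = [e^(4t)].
  For a 2×2 Jordan block J_2(4): exp(t · J_2(4)) = e^(4t)·(I + t·N), where N is the 2×2 nilpotent shift.

After assembling e^{tJ} and conjugating by P, we get:

e^{tA} =
  [-t*exp(4*t) + exp(4*t), t*exp(4*t), 0]
  [-t*exp(4*t), t*exp(4*t) + exp(4*t), 0]
  [4*t*exp(4*t), -4*t*exp(4*t), exp(4*t)]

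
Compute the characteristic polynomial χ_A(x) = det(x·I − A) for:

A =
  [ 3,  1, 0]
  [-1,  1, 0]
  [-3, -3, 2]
x^3 - 6*x^2 + 12*x - 8

Expanding det(x·I − A) (e.g. by cofactor expansion or by noting that A is similar to its Jordan form J, which has the same characteristic polynomial as A) gives
  χ_A(x) = x^3 - 6*x^2 + 12*x - 8
which factors as (x - 2)^3. The eigenvalues (with algebraic multiplicities) are λ = 2 with multiplicity 3.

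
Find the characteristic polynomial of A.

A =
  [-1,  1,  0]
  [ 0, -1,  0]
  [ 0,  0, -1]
x^3 + 3*x^2 + 3*x + 1

Expanding det(x·I − A) (e.g. by cofactor expansion or by noting that A is similar to its Jordan form J, which has the same characteristic polynomial as A) gives
  χ_A(x) = x^3 + 3*x^2 + 3*x + 1
which factors as (x + 1)^3. The eigenvalues (with algebraic multiplicities) are λ = -1 with multiplicity 3.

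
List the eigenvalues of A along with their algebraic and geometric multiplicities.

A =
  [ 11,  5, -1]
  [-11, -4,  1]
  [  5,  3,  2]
λ = 3: alg = 3, geom = 1

Step 1 — factor the characteristic polynomial to read off the algebraic multiplicities:
  χ_A(x) = (x - 3)^3

Step 2 — compute geometric multiplicities via the rank-nullity identity g(λ) = n − rank(A − λI):
  rank(A − (3)·I) = 2, so dim ker(A − (3)·I) = n − 2 = 1

Summary:
  λ = 3: algebraic multiplicity = 3, geometric multiplicity = 1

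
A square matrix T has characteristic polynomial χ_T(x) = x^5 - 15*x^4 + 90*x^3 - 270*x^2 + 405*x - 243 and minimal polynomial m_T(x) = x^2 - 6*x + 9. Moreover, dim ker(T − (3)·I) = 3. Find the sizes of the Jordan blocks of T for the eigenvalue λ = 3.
Block sizes for λ = 3: [2, 2, 1]

Step 1 — from the characteristic polynomial, algebraic multiplicity of λ = 3 is 5. From dim ker(T − (3)·I) = 3, there are exactly 3 Jordan blocks for λ = 3.
Step 2 — from the minimal polynomial, the factor (x − 3)^2 tells us the largest block for λ = 3 has size 2.
Step 3 — with total size 5, 3 blocks, and largest block 2, the block sizes (in nonincreasing order) are [2, 2, 1].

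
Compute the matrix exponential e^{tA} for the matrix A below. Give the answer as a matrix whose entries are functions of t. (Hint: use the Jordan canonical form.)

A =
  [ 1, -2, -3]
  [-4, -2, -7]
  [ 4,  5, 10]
e^{tA} =
  [-2*t*exp(3*t) + exp(3*t), -t^2*exp(3*t)/2 - 2*t*exp(3*t), -t^2*exp(3*t)/2 - 3*t*exp(3*t)]
  [-4*t*exp(3*t), -t^2*exp(3*t) - 5*t*exp(3*t) + exp(3*t), -t^2*exp(3*t) - 7*t*exp(3*t)]
  [4*t*exp(3*t), t^2*exp(3*t) + 5*t*exp(3*t), t^2*exp(3*t) + 7*t*exp(3*t) + exp(3*t)]

Strategy: write A = P · J · P⁻¹ where J is a Jordan canonical form, so e^{tA} = P · e^{tJ} · P⁻¹, and e^{tJ} can be computed block-by-block.

A has Jordan form
J =
  [3, 1, 0]
  [0, 3, 1]
  [0, 0, 3]
(up to reordering of blocks).

Per-block formulas:
  For a 3×3 Jordan block J_3(3): exp(t · J_3(3)) = e^(3t)·(I + t·N + (t^2/2)·N^2), where N is the 3×3 nilpotent shift.

After assembling e^{tJ} and conjugating by P, we get:

e^{tA} =
  [-2*t*exp(3*t) + exp(3*t), -t^2*exp(3*t)/2 - 2*t*exp(3*t), -t^2*exp(3*t)/2 - 3*t*exp(3*t)]
  [-4*t*exp(3*t), -t^2*exp(3*t) - 5*t*exp(3*t) + exp(3*t), -t^2*exp(3*t) - 7*t*exp(3*t)]
  [4*t*exp(3*t), t^2*exp(3*t) + 5*t*exp(3*t), t^2*exp(3*t) + 7*t*exp(3*t) + exp(3*t)]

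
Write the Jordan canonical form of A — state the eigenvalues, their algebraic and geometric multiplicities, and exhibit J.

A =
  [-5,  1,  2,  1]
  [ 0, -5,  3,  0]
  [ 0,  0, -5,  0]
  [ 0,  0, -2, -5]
J_3(-5) ⊕ J_1(-5)

The characteristic polynomial is
  det(x·I − A) = x^4 + 20*x^3 + 150*x^2 + 500*x + 625 = (x + 5)^4

Eigenvalues and multiplicities (the geometric multiplicity of λ is n − rank(A − λI), which equals the number of Jordan blocks for λ):
  λ = -5: algebraic multiplicity = 4, geometric multiplicity = 2

Determining the block sizes for each eigenvalue:
  λ = -5: with am = 4 and gm = 2, the partition is not yet determined (e.g. several partitions of 4 into 2 parts exist). Let N = A − (-5)·I. Computing rank(N^1) = 2, rank(N^2) = 1, rank(N^3) = 0; the number of blocks of size ≥ j is rank(N^{j−1}) − rank(N^j), giving [2, 1, 1]. So we have 1 block(s) of size 3, 1 block(s) of size 1 → block sizes [3, 1]

Assembling the blocks gives a Jordan form
J =
  [-5,  1,  0,  0]
  [ 0, -5,  1,  0]
  [ 0,  0, -5,  0]
  [ 0,  0,  0, -5]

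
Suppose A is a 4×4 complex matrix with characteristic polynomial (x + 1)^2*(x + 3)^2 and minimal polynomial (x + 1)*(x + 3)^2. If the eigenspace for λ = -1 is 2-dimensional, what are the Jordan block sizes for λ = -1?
Block sizes for λ = -1: [1, 1]

Step 1 — from the characteristic polynomial, algebraic multiplicity of λ = -1 is 2. From dim ker(A − (-1)·I) = 2, there are exactly 2 Jordan blocks for λ = -1.
Step 2 — from the minimal polynomial, the factor (x + 1) tells us the largest block for λ = -1 has size 1.
Step 3 — with total size 2, 2 blocks, and largest block 1, the block sizes (in nonincreasing order) are [1, 1].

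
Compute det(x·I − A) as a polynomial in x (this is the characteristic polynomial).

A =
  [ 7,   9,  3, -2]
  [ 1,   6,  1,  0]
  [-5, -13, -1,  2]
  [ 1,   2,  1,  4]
x^4 - 16*x^3 + 96*x^2 - 256*x + 256

Expanding det(x·I − A) (e.g. by cofactor expansion or by noting that A is similar to its Jordan form J, which has the same characteristic polynomial as A) gives
  χ_A(x) = x^4 - 16*x^3 + 96*x^2 - 256*x + 256
which factors as (x - 4)^4. The eigenvalues (with algebraic multiplicities) are λ = 4 with multiplicity 4.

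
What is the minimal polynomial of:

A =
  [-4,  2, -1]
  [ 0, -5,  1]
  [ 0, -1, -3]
x^3 + 12*x^2 + 48*x + 64

The characteristic polynomial is χ_A(x) = (x + 4)^3, so the eigenvalues are known. The minimal polynomial is
  m_A(x) = Π_λ (x − λ)^{k_λ}
where k_λ is the size of the *largest* Jordan block for λ (equivalently, the smallest k with (A − λI)^k v = 0 for every generalised eigenvector v of λ).

  λ = -4: largest Jordan block has size 3, contributing (x + 4)^3

So m_A(x) = (x + 4)^3 = x^3 + 12*x^2 + 48*x + 64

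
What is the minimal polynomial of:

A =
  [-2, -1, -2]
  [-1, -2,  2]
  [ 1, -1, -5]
x^2 + 6*x + 9

The characteristic polynomial is χ_A(x) = (x + 3)^3, so the eigenvalues are known. The minimal polynomial is
  m_A(x) = Π_λ (x − λ)^{k_λ}
where k_λ is the size of the *largest* Jordan block for λ (equivalently, the smallest k with (A − λI)^k v = 0 for every generalised eigenvector v of λ).

  λ = -3: largest Jordan block has size 2, contributing (x + 3)^2

So m_A(x) = (x + 3)^2 = x^2 + 6*x + 9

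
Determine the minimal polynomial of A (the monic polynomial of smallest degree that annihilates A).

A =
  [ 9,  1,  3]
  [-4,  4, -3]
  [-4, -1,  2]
x^2 - 10*x + 25

The characteristic polynomial is χ_A(x) = (x - 5)^3, so the eigenvalues are known. The minimal polynomial is
  m_A(x) = Π_λ (x − λ)^{k_λ}
where k_λ is the size of the *largest* Jordan block for λ (equivalently, the smallest k with (A − λI)^k v = 0 for every generalised eigenvector v of λ).

  λ = 5: largest Jordan block has size 2, contributing (x − 5)^2

So m_A(x) = (x - 5)^2 = x^2 - 10*x + 25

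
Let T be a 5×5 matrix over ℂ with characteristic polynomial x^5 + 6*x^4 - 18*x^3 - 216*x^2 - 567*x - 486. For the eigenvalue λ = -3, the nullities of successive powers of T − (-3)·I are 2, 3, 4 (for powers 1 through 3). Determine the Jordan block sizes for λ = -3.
Block sizes for λ = -3: [3, 1]

From the dimensions of kernels of powers, the number of Jordan blocks of size at least j is d_j − d_{j−1} where d_j = dim ker(N^j) (with d_0 = 0). Computing the differences gives [2, 1, 1].
The number of blocks of size exactly k is (#blocks of size ≥ k) − (#blocks of size ≥ k + 1), so the partition is: 1 block(s) of size 1, 1 block(s) of size 3.
In nonincreasing order the block sizes are [3, 1].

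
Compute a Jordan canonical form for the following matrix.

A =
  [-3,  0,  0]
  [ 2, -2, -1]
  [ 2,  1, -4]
J_2(-3) ⊕ J_1(-3)

The characteristic polynomial is
  det(x·I − A) = x^3 + 9*x^2 + 27*x + 27 = (x + 3)^3

Eigenvalues and multiplicities (the geometric multiplicity of λ is n − rank(A − λI), which equals the number of Jordan blocks for λ):
  λ = -3: algebraic multiplicity = 3, geometric multiplicity = 2

Determining the block sizes for each eigenvalue:
  λ = -3: 2 blocks summing to 3 forces exactly one block of size 2 and the rest size 1 → block sizes [2, 1]

Assembling the blocks gives a Jordan form
J =
  [-3,  1,  0]
  [ 0, -3,  0]
  [ 0,  0, -3]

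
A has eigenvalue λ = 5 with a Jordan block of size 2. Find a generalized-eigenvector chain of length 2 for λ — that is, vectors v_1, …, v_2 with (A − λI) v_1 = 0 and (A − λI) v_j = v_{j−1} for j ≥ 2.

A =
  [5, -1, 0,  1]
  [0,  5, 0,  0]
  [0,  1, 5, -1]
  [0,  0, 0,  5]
A Jordan chain for λ = 5 of length 2:
v_1 = (-1, 0, 1, 0)ᵀ
v_2 = (0, 1, 0, 0)ᵀ

Let N = A − (5)·I. We want v_2 with N^2 v_2 = 0 but N^1 v_2 ≠ 0; then v_{j-1} := N · v_j for j = 2, …, 2.

Pick v_2 = (0, 1, 0, 0)ᵀ.
Then v_1 = N · v_2 = (-1, 0, 1, 0)ᵀ.

Sanity check: (A − (5)·I) v_1 = (0, 0, 0, 0)ᵀ = 0. ✓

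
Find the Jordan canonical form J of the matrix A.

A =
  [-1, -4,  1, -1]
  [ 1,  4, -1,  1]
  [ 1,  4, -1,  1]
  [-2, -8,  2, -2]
J_2(0) ⊕ J_1(0) ⊕ J_1(0)

The characteristic polynomial is
  det(x·I − A) = x^4

Eigenvalues and multiplicities (the geometric multiplicity of λ is n − rank(A − λI), which equals the number of Jordan blocks for λ):
  λ = 0: algebraic multiplicity = 4, geometric multiplicity = 3

Determining the block sizes for each eigenvalue:
  λ = 0: 3 blocks summing to 4 forces exactly one block of size 2 and the rest size 1 → block sizes [2, 1, 1]

Assembling the blocks gives a Jordan form
J =
  [0, 1, 0, 0]
  [0, 0, 0, 0]
  [0, 0, 0, 0]
  [0, 0, 0, 0]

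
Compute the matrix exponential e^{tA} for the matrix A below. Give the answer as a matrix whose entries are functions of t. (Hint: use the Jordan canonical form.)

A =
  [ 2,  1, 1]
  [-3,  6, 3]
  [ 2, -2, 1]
e^{tA} =
  [-t*exp(3*t) + exp(3*t), t*exp(3*t), t*exp(3*t)]
  [-3*t*exp(3*t), 3*t*exp(3*t) + exp(3*t), 3*t*exp(3*t)]
  [2*t*exp(3*t), -2*t*exp(3*t), -2*t*exp(3*t) + exp(3*t)]

Strategy: write A = P · J · P⁻¹ where J is a Jordan canonical form, so e^{tA} = P · e^{tJ} · P⁻¹, and e^{tJ} can be computed block-by-block.

A has Jordan form
J =
  [3, 1, 0]
  [0, 3, 0]
  [0, 0, 3]
(up to reordering of blocks).

Per-block formulas:
  For a 1×1 block at λ = 3: exp(t · [3]) = [e^(3t)].
  For a 2×2 Jordan block J_2(3): exp(t · J_2(3)) = e^(3t)·(I + t·N), where N is the 2×2 nilpotent shift.

After assembling e^{tJ} and conjugating by P, we get:

e^{tA} =
  [-t*exp(3*t) + exp(3*t), t*exp(3*t), t*exp(3*t)]
  [-3*t*exp(3*t), 3*t*exp(3*t) + exp(3*t), 3*t*exp(3*t)]
  [2*t*exp(3*t), -2*t*exp(3*t), -2*t*exp(3*t) + exp(3*t)]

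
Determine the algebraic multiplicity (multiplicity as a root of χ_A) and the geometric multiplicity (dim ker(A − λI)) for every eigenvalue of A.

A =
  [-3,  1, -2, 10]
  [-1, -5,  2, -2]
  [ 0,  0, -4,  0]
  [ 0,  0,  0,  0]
λ = -4: alg = 3, geom = 2; λ = 0: alg = 1, geom = 1

Step 1 — factor the characteristic polynomial to read off the algebraic multiplicities:
  χ_A(x) = x*(x + 4)^3

Step 2 — compute geometric multiplicities via the rank-nullity identity g(λ) = n − rank(A − λI):
  rank(A − (-4)·I) = 2, so dim ker(A − (-4)·I) = n − 2 = 2
  rank(A − (0)·I) = 3, so dim ker(A − (0)·I) = n − 3 = 1

Summary:
  λ = -4: algebraic multiplicity = 3, geometric multiplicity = 2
  λ = 0: algebraic multiplicity = 1, geometric multiplicity = 1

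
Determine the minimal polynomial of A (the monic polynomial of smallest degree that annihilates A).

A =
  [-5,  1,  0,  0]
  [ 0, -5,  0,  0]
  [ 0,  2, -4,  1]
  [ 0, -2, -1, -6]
x^2 + 10*x + 25

The characteristic polynomial is χ_A(x) = (x + 5)^4, so the eigenvalues are known. The minimal polynomial is
  m_A(x) = Π_λ (x − λ)^{k_λ}
where k_λ is the size of the *largest* Jordan block for λ (equivalently, the smallest k with (A − λI)^k v = 0 for every generalised eigenvector v of λ).

  λ = -5: largest Jordan block has size 2, contributing (x + 5)^2

So m_A(x) = (x + 5)^2 = x^2 + 10*x + 25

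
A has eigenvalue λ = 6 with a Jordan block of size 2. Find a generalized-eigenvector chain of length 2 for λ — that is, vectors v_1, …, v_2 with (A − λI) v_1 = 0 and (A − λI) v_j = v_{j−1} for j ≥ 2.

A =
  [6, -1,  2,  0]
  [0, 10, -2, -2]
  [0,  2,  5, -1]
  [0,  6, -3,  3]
A Jordan chain for λ = 6 of length 2:
v_1 = (-1, 4, 2, 6)ᵀ
v_2 = (0, 1, 0, 0)ᵀ

Let N = A − (6)·I. We want v_2 with N^2 v_2 = 0 but N^1 v_2 ≠ 0; then v_{j-1} := N · v_j for j = 2, …, 2.

Pick v_2 = (0, 1, 0, 0)ᵀ.
Then v_1 = N · v_2 = (-1, 4, 2, 6)ᵀ.

Sanity check: (A − (6)·I) v_1 = (0, 0, 0, 0)ᵀ = 0. ✓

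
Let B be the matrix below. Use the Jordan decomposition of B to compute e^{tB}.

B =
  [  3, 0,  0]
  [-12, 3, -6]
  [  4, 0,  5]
e^{tB} =
  [exp(3*t), 0, 0]
  [-6*exp(5*t) + 6*exp(3*t), exp(3*t), -3*exp(5*t) + 3*exp(3*t)]
  [2*exp(5*t) - 2*exp(3*t), 0, exp(5*t)]

Strategy: write B = P · J · P⁻¹ where J is a Jordan canonical form, so e^{tB} = P · e^{tJ} · P⁻¹, and e^{tJ} can be computed block-by-block.

B has Jordan form
J =
  [3, 0, 0]
  [0, 3, 0]
  [0, 0, 5]
(up to reordering of blocks).

Per-block formulas:
  For a 1×1 block at λ = 3: exp(t · [3]) = [e^(3t)].
  For a 1×1 block at λ = 5: exp(t · [5]) = [e^(5t)].

After assembling e^{tJ} and conjugating by P, we get:

e^{tB} =
  [exp(3*t), 0, 0]
  [-6*exp(5*t) + 6*exp(3*t), exp(3*t), -3*exp(5*t) + 3*exp(3*t)]
  [2*exp(5*t) - 2*exp(3*t), 0, exp(5*t)]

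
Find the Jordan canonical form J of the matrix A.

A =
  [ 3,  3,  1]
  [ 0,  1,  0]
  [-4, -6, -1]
J_2(1) ⊕ J_1(1)

The characteristic polynomial is
  det(x·I − A) = x^3 - 3*x^2 + 3*x - 1 = (x - 1)^3

Eigenvalues and multiplicities (the geometric multiplicity of λ is n − rank(A − λI), which equals the number of Jordan blocks for λ):
  λ = 1: algebraic multiplicity = 3, geometric multiplicity = 2

Determining the block sizes for each eigenvalue:
  λ = 1: 2 blocks summing to 3 forces exactly one block of size 2 and the rest size 1 → block sizes [2, 1]

Assembling the blocks gives a Jordan form
J =
  [1, 1, 0]
  [0, 1, 0]
  [0, 0, 1]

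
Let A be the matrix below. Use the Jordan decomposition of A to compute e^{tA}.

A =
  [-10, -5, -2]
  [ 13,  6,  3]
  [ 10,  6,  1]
e^{tA} =
  [-2*t^2*exp(-t) - 9*t*exp(-t) + exp(-t), -t^2*exp(-t) - 5*t*exp(-t), -t^2*exp(-t)/2 - 2*t*exp(-t)]
  [2*t^2*exp(-t) + 13*t*exp(-t), t^2*exp(-t) + 7*t*exp(-t) + exp(-t), t^2*exp(-t)/2 + 3*t*exp(-t)]
  [4*t^2*exp(-t) + 10*t*exp(-t), 2*t^2*exp(-t) + 6*t*exp(-t), t^2*exp(-t) + 2*t*exp(-t) + exp(-t)]

Strategy: write A = P · J · P⁻¹ where J is a Jordan canonical form, so e^{tA} = P · e^{tJ} · P⁻¹, and e^{tJ} can be computed block-by-block.

A has Jordan form
J =
  [-1,  1,  0]
  [ 0, -1,  1]
  [ 0,  0, -1]
(up to reordering of blocks).

Per-block formulas:
  For a 3×3 Jordan block J_3(-1): exp(t · J_3(-1)) = e^(-1t)·(I + t·N + (t^2/2)·N^2), where N is the 3×3 nilpotent shift.

After assembling e^{tJ} and conjugating by P, we get:

e^{tA} =
  [-2*t^2*exp(-t) - 9*t*exp(-t) + exp(-t), -t^2*exp(-t) - 5*t*exp(-t), -t^2*exp(-t)/2 - 2*t*exp(-t)]
  [2*t^2*exp(-t) + 13*t*exp(-t), t^2*exp(-t) + 7*t*exp(-t) + exp(-t), t^2*exp(-t)/2 + 3*t*exp(-t)]
  [4*t^2*exp(-t) + 10*t*exp(-t), 2*t^2*exp(-t) + 6*t*exp(-t), t^2*exp(-t) + 2*t*exp(-t) + exp(-t)]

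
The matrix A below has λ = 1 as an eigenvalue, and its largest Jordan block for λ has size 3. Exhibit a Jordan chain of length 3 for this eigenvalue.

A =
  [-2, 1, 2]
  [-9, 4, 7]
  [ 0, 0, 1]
A Jordan chain for λ = 1 of length 3:
v_1 = (1, 3, 0)ᵀ
v_2 = (2, 7, 0)ᵀ
v_3 = (0, 0, 1)ᵀ

Let N = A − (1)·I. We want v_3 with N^3 v_3 = 0 but N^2 v_3 ≠ 0; then v_{j-1} := N · v_j for j = 3, …, 2.

Pick v_3 = (0, 0, 1)ᵀ.
Then v_2 = N · v_3 = (2, 7, 0)ᵀ.
Then v_1 = N · v_2 = (1, 3, 0)ᵀ.

Sanity check: (A − (1)·I) v_1 = (0, 0, 0)ᵀ = 0. ✓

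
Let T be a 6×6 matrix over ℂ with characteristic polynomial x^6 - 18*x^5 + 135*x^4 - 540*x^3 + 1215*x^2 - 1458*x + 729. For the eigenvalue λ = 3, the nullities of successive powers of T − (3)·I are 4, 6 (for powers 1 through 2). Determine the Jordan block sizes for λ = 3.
Block sizes for λ = 3: [2, 2, 1, 1]

From the dimensions of kernels of powers, the number of Jordan blocks of size at least j is d_j − d_{j−1} where d_j = dim ker(N^j) (with d_0 = 0). Computing the differences gives [4, 2].
The number of blocks of size exactly k is (#blocks of size ≥ k) − (#blocks of size ≥ k + 1), so the partition is: 2 block(s) of size 1, 2 block(s) of size 2.
In nonincreasing order the block sizes are [2, 2, 1, 1].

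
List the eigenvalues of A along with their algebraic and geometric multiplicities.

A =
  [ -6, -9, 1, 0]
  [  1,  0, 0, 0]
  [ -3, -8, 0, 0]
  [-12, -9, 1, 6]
λ = -2: alg = 3, geom = 1; λ = 6: alg = 1, geom = 1

Step 1 — factor the characteristic polynomial to read off the algebraic multiplicities:
  χ_A(x) = (x - 6)*(x + 2)^3

Step 2 — compute geometric multiplicities via the rank-nullity identity g(λ) = n − rank(A − λI):
  rank(A − (-2)·I) = 3, so dim ker(A − (-2)·I) = n − 3 = 1
  rank(A − (6)·I) = 3, so dim ker(A − (6)·I) = n − 3 = 1

Summary:
  λ = -2: algebraic multiplicity = 3, geometric multiplicity = 1
  λ = 6: algebraic multiplicity = 1, geometric multiplicity = 1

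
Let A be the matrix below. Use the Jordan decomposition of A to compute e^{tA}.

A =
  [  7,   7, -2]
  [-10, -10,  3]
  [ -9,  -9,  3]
e^{tA} =
  [-3*t^2/2 + 7*t + 1, -3*t^2/2 + 7*t, t^2/2 - 2*t]
  [3*t^2/2 - 10*t, 3*t^2/2 - 10*t + 1, -t^2/2 + 3*t]
  [-9*t, -9*t, 3*t + 1]

Strategy: write A = P · J · P⁻¹ where J is a Jordan canonical form, so e^{tA} = P · e^{tJ} · P⁻¹, and e^{tJ} can be computed block-by-block.

A has Jordan form
J =
  [0, 1, 0]
  [0, 0, 1]
  [0, 0, 0]
(up to reordering of blocks).

Per-block formulas:
  For a 3×3 Jordan block J_3(0): exp(t · J_3(0)) = e^(0t)·(I + t·N + (t^2/2)·N^2), where N is the 3×3 nilpotent shift.

After assembling e^{tJ} and conjugating by P, we get:

e^{tA} =
  [-3*t^2/2 + 7*t + 1, -3*t^2/2 + 7*t, t^2/2 - 2*t]
  [3*t^2/2 - 10*t, 3*t^2/2 - 10*t + 1, -t^2/2 + 3*t]
  [-9*t, -9*t, 3*t + 1]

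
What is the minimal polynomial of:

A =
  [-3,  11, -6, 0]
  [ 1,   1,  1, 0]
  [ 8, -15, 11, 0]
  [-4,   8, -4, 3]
x^3 - 9*x^2 + 27*x - 27

The characteristic polynomial is χ_A(x) = (x - 3)^4, so the eigenvalues are known. The minimal polynomial is
  m_A(x) = Π_λ (x − λ)^{k_λ}
where k_λ is the size of the *largest* Jordan block for λ (equivalently, the smallest k with (A − λI)^k v = 0 for every generalised eigenvector v of λ).

  λ = 3: largest Jordan block has size 3, contributing (x − 3)^3

So m_A(x) = (x - 3)^3 = x^3 - 9*x^2 + 27*x - 27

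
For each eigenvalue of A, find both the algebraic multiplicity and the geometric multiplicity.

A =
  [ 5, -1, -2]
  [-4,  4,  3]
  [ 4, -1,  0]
λ = 3: alg = 3, geom = 1

Step 1 — factor the characteristic polynomial to read off the algebraic multiplicities:
  χ_A(x) = (x - 3)^3

Step 2 — compute geometric multiplicities via the rank-nullity identity g(λ) = n − rank(A − λI):
  rank(A − (3)·I) = 2, so dim ker(A − (3)·I) = n − 2 = 1

Summary:
  λ = 3: algebraic multiplicity = 3, geometric multiplicity = 1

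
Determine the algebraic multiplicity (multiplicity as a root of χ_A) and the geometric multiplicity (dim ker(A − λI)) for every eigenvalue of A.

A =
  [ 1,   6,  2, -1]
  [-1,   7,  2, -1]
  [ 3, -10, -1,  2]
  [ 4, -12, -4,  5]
λ = 3: alg = 4, geom = 2

Step 1 — factor the characteristic polynomial to read off the algebraic multiplicities:
  χ_A(x) = (x - 3)^4

Step 2 — compute geometric multiplicities via the rank-nullity identity g(λ) = n − rank(A − λI):
  rank(A − (3)·I) = 2, so dim ker(A − (3)·I) = n − 2 = 2

Summary:
  λ = 3: algebraic multiplicity = 4, geometric multiplicity = 2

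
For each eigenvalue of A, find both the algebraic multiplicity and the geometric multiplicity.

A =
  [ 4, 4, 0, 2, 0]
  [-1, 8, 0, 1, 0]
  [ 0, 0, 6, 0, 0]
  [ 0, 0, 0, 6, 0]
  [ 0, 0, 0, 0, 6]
λ = 6: alg = 5, geom = 4

Step 1 — factor the characteristic polynomial to read off the algebraic multiplicities:
  χ_A(x) = (x - 6)^5

Step 2 — compute geometric multiplicities via the rank-nullity identity g(λ) = n − rank(A − λI):
  rank(A − (6)·I) = 1, so dim ker(A − (6)·I) = n − 1 = 4

Summary:
  λ = 6: algebraic multiplicity = 5, geometric multiplicity = 4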